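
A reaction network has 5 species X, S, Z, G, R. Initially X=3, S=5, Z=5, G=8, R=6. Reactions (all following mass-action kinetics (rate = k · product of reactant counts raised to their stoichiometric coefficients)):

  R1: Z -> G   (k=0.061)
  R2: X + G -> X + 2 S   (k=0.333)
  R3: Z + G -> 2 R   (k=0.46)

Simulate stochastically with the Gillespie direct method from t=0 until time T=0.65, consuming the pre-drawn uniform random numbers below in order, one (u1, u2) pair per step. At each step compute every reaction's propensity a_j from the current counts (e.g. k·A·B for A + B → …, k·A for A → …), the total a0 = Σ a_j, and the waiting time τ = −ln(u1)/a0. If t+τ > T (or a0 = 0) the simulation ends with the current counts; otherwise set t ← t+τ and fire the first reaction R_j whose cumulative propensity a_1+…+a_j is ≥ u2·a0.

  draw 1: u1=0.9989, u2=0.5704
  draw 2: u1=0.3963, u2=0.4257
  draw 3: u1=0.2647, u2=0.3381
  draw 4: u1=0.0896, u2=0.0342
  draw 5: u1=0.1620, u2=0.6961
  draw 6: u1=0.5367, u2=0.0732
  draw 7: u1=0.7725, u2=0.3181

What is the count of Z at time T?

Z at T = 2

t=0.000: X=3 S=5 Z=5 G=8 R=6
Draw 1: a1=0.305, a2=7.992, a3=18.400, a0=26.697; τ=−ln(0.9989)/26.697=0.000 → t=0.000; u2·a0=0.5704·26.697=15.228; a1+a2=8.297 < 15.228 ≤ a1+…+a3=26.697 → R3 fires; X=3 S=5 Z=4 G=7 R=8
Draw 2: a1=0.244, a2=6.993, a3=12.880, a0=20.117; τ=−ln(0.3963)/20.117=0.046 → t=0.046; u2·a0=0.4257·20.117=8.564; a1+a2=7.237 < 8.564 ≤ a1+…+a3=20.117 → R3 fires; X=3 S=5 Z=3 G=6 R=10
Draw 3: a1=0.183, a2=5.994, a3=8.280, a0=14.457; τ=−ln(0.2647)/14.457=0.092 → t=0.138; u2·a0=0.3381·14.457=4.888; a1=0.183 < 4.888 ≤ a1+a2=6.177 → R2 fires; X=3 S=7 Z=3 G=5 R=10
Draw 4: a1=0.183, a2=4.995, a3=6.900, a0=12.078; τ=−ln(0.0896)/12.078=0.200 → t=0.338; u2·a0=0.0342·12.078=0.413; a1=0.183 < 0.413 ≤ a1+a2=5.178 → R2 fires; X=3 S=9 Z=3 G=4 R=10
Draw 5: a1=0.183, a2=3.996, a3=5.520, a0=9.699; τ=−ln(0.1620)/9.699=0.188 → t=0.525; u2·a0=0.6961·9.699=6.751; a1+a2=4.179 < 6.751 ≤ a1+…+a3=9.699 → R3 fires; X=3 S=9 Z=2 G=3 R=12
Draw 6: a1=0.122, a2=2.997, a3=2.760, a0=5.879; τ=−ln(0.5367)/5.879=0.106 → t=0.631; u2·a0=0.0732·5.879=0.430; a1=0.122 < 0.430 ≤ a1+a2=3.119 → R2 fires; X=3 S=11 Z=2 G=2 R=12
Draw 7: a1=0.122, a2=1.998, a3=1.840, a0=3.960; τ=−ln(0.7725)/3.960=0.065 → t=0.696 > T=0.65: stop.
Read off Z at T=0.65: 2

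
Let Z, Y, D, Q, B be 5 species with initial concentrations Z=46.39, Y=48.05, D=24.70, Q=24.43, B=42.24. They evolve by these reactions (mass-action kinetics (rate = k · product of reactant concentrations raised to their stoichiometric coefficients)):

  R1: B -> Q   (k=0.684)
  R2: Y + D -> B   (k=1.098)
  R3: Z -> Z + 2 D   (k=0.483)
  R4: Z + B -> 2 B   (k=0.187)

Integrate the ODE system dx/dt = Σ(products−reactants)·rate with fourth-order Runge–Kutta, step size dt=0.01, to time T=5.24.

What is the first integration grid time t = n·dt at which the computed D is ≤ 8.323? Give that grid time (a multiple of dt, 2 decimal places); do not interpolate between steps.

Threshold first reached at t = 0.03

RK4 with dt=0.01: 524 steps to T=5.24. Trajectory (selected grid times):
t=0.00: Z=46.39 Y=48.05 D=24.70 Q=24.43 B=42.24
t=0.02: Z=37.80 Y=33.50 D=10.96 Q=25.18 B=64.63
t=0.03: Z=33.26 Y=30.22 D=8.03 Q=25.65 B=71.99
t=0.58: Z=0.00 Y=20.28 D=0.00 Q=60.57 B=80.26
t=1.16: Z=0.00 Y=20.28 D=0.00 Q=86.85 B=53.98
t=1.75: Z=0.00 Y=20.28 D=0.00 Q=104.78 B=36.06
t=2.33: Z=0.00 Y=20.28 D=0.00 Q=116.58 B=24.25
t=2.91: Z=0.00 Y=20.28 D=0.00 Q=124.52 B=16.31
t=3.49: Z=0.00 Y=20.28 D=0.00 Q=129.86 B=10.97
t=4.08: Z=0.00 Y=20.28 D=0.00 Q=133.51 B=7.33
t=4.66: Z=0.00 Y=20.28 D=0.00 Q=135.91 B=4.93
t=5.24: Z=0.00 Y=20.28 D=0.00 Q=137.52 B=3.31
D(0.02)=10.962 > 8.323 but D(0.03)=8.026 ≤ 8.323, so the first grid time is t=0.03.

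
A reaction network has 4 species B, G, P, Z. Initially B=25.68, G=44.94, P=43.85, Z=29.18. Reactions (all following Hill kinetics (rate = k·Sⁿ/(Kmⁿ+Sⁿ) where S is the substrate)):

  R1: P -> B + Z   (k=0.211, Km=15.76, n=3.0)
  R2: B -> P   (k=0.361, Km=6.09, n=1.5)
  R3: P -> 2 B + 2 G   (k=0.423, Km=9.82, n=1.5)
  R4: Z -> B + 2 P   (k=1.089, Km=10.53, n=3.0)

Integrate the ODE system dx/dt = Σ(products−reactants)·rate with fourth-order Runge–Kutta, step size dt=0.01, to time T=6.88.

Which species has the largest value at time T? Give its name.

RK4 with dt=0.01: 688 steps to T=6.88. Trajectory (selected grid times):
t=0.00: B=25.68 G=44.94 P=43.85 Z=29.18
t=0.76: B=26.96 G=45.52 P=45.23 Z=28.54
t=1.53: B=28.25 G=46.12 P=46.62 Z=27.90
t=2.29: B=29.53 G=46.70 P=47.99 Z=27.27
t=3.06: B=30.82 G=47.30 P=49.38 Z=26.64
t=3.82: B=32.09 G=47.89 P=50.73 Z=26.02
t=4.59: B=33.38 G=48.49 P=52.10 Z=25.39
t=5.35: B=34.65 G=49.09 P=53.44 Z=24.78
t=6.12: B=35.93 G=49.69 P=54.80 Z=24.16
t=6.88: B=37.19 G=50.29 P=56.12 Z=23.55
At T=6.88: B=37.19 G=50.29 P=56.12 Z=23.55; the largest is P.

Dominant species at T: P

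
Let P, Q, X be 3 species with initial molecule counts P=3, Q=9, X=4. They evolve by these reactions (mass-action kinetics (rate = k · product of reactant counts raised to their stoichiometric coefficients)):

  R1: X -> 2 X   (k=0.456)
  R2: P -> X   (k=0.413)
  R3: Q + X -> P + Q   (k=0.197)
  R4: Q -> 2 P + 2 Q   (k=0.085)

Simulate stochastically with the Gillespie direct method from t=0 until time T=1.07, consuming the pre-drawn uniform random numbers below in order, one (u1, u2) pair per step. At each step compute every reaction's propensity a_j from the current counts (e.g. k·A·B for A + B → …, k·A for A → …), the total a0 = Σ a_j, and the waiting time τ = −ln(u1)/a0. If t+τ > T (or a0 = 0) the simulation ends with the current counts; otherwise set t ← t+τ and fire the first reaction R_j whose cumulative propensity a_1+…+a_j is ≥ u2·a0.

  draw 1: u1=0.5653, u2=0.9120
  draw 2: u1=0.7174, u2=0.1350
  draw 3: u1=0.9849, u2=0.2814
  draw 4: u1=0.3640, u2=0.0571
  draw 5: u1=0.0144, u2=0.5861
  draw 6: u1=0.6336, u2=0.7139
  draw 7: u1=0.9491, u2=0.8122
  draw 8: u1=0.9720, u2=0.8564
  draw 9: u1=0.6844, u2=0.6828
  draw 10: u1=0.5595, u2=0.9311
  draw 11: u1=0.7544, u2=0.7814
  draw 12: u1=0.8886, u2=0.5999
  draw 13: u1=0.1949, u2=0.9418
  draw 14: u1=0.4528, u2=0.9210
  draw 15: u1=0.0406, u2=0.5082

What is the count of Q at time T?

Q at T = 12

t=0.000: P=3 Q=9 X=4
Draw 1: a1=1.824, a2=1.239, a3=7.092, a4=0.765, a0=10.920; τ=−ln(0.5653)/10.920=0.052 → t=0.052; u2·a0=0.9120·10.920=9.959; a1+a2=3.063 < 9.959 ≤ a1+…+a3=10.155 → R3 fires; P=4 Q=9 X=3
Draw 2: a1=1.368, a2=1.652, a3=5.319, a4=0.765, a0=9.104; τ=−ln(0.7174)/9.104=0.036 → t=0.089; u2·a0=0.1350·9.104=1.229 ≤ a1=1.368 → R1 fires; P=4 Q=9 X=4
Draw 3: a1=1.824, a2=1.652, a3=7.092, a4=0.765, a0=11.333; τ=−ln(0.9849)/11.333=0.001 → t=0.090; u2·a0=0.2814·11.333=3.189; a1=1.824 < 3.189 ≤ a1+a2=3.476 → R2 fires; P=3 Q=9 X=5
Draw 4: a1=2.280, a2=1.239, a3=8.865, a4=0.765, a0=13.149; τ=−ln(0.3640)/13.149=0.077 → t=0.167; u2·a0=0.0571·13.149=0.751 ≤ a1=2.280 → R1 fires; P=3 Q=9 X=6
Draw 5: a1=2.736, a2=1.239, a3=10.638, a4=0.765, a0=15.378; τ=−ln(0.0144)/15.378=0.276 → t=0.443; u2·a0=0.5861·15.378=9.013; a1+a2=3.975 < 9.013 ≤ a1+…+a3=14.613 → R3 fires; P=4 Q=9 X=5
Draw 6: a1=2.280, a2=1.652, a3=8.865, a4=0.765, a0=13.562; τ=−ln(0.6336)/13.562=0.034 → t=0.476; u2·a0=0.7139·13.562=9.682; a1+a2=3.932 < 9.682 ≤ a1+…+a3=12.797 → R3 fires; P=5 Q=9 X=4
Draw 7: a1=1.824, a2=2.065, a3=7.092, a4=0.765, a0=11.746; τ=−ln(0.9491)/11.746=0.004 → t=0.481; u2·a0=0.8122·11.746=9.540; a1+a2=3.889 < 9.540 ≤ a1+…+a3=10.981 → R3 fires; P=6 Q=9 X=3
Draw 8: a1=1.368, a2=2.478, a3=5.319, a4=0.765, a0=9.930; τ=−ln(0.9720)/9.930=0.003 → t=0.484; u2·a0=0.8564·9.930=8.504; a1+a2=3.846 < 8.504 ≤ a1+…+a3=9.165 → R3 fires; P=7 Q=9 X=2
Draw 9: a1=0.912, a2=2.891, a3=3.546, a4=0.765, a0=8.114; τ=−ln(0.6844)/8.114=0.047 → t=0.530; u2·a0=0.6828·8.114=5.540; a1+a2=3.803 < 5.540 ≤ a1+…+a3=7.349 → R3 fires; P=8 Q=9 X=1
Draw 10: a1=0.456, a2=3.304, a3=1.773, a4=0.765, a0=6.298; τ=−ln(0.5595)/6.298=0.092 → t=0.623; u2·a0=0.9311·6.298=5.864; a1+…+a3=5.533 < 5.864 ≤ a1+…+a4=6.298 → R4 fires; P=10 Q=10 X=1
Draw 11: a1=0.456, a2=4.130, a3=1.970, a4=0.850, a0=7.406; τ=−ln(0.7544)/7.406=0.038 → t=0.661; u2·a0=0.7814·7.406=5.787; a1+a2=4.586 < 5.787 ≤ a1+…+a3=6.556 → R3 fires; P=11 Q=10 X=0
Draw 12: a1=0.000, a2=4.543, a3=0.000, a4=0.850, a0=5.393; τ=−ln(0.8886)/5.393=0.022 → t=0.683; u2·a0=0.5999·5.393=3.235; a1=0.000 < 3.235 ≤ a1+a2=4.543 → R2 fires; P=10 Q=10 X=1
Draw 13: a1=0.456, a2=4.130, a3=1.970, a4=0.850, a0=7.406; τ=−ln(0.1949)/7.406=0.221 → t=0.903; u2·a0=0.9418·7.406=6.975; a1+…+a3=6.556 < 6.975 ≤ a1+…+a4=7.406 → R4 fires; P=12 Q=11 X=1
Draw 14: a1=0.456, a2=4.956, a3=2.167, a4=0.935, a0=8.514; τ=−ln(0.4528)/8.514=0.093 → t=0.996; u2·a0=0.9210·8.514=7.841; a1+…+a3=7.579 < 7.841 ≤ a1+…+a4=8.514 → R4 fires; P=14 Q=12 X=1
Draw 15: a1=0.456, a2=5.782, a3=2.364, a4=1.020, a0=9.622; τ=−ln(0.0406)/9.622=0.333 → t=1.329 > T=1.07: stop.
Read off Q at T=1.07: 12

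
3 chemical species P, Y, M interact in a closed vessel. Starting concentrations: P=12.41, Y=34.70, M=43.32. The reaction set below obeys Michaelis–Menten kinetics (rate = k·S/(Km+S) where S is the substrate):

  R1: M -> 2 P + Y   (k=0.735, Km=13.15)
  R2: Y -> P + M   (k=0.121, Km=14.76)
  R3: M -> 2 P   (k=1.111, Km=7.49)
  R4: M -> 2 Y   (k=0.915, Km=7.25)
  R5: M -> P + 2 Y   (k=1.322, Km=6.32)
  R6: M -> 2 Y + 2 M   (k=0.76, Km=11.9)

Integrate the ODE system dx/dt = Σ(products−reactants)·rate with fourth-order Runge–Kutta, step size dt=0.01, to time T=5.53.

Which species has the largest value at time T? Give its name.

RK4 with dt=0.01: 553 steps to T=5.53. Trajectory (selected grid times):
t=0.00: P=12.41 Y=34.70 M=43.32
t=0.61: P=15.00 Y=38.07 M=41.64
t=1.23: P=17.62 Y=41.47 M=39.94
t=1.84: P=20.18 Y=44.80 M=38.28
t=2.46: P=22.76 Y=48.14 M=36.61
t=3.07: P=25.28 Y=51.41 M=34.97
t=3.69: P=27.81 Y=54.70 M=33.33
t=4.30: P=30.29 Y=57.90 M=31.72
t=4.92: P=32.78 Y=61.12 M=30.11
t=5.53: P=35.20 Y=64.25 M=28.54
At T=5.53: P=35.20 Y=64.25 M=28.54; the largest is Y.

Dominant species at T: Y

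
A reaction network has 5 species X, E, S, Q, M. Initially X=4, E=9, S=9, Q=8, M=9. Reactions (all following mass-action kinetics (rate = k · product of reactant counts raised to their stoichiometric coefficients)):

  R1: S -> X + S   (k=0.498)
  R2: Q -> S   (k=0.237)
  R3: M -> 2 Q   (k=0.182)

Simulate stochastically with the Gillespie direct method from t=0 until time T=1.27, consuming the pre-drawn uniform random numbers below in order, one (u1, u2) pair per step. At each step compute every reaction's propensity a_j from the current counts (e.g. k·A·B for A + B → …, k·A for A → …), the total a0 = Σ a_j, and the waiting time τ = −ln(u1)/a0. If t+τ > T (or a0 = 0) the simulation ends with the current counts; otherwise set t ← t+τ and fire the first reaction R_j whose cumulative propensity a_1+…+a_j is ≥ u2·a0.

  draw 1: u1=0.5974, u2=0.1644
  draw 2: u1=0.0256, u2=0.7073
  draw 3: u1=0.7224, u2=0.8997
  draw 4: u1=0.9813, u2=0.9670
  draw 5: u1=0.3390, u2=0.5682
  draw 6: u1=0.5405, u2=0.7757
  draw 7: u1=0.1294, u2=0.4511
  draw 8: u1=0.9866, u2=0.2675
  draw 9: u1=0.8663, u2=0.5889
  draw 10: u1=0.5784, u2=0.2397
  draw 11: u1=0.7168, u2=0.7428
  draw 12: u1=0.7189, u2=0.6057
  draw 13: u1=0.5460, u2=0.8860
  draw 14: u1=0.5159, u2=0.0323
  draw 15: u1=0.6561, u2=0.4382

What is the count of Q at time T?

Q at T = 10

t=0.000: X=4 E=9 S=9 Q=8 M=9
Draw 1: a1=4.482, a2=1.896, a3=1.638, a0=8.016; τ=−ln(0.5974)/8.016=0.064 → t=0.064; u2·a0=0.1644·8.016=1.318 ≤ a1=4.482 → R1 fires; X=5 E=9 S=9 Q=8 M=9
Draw 2: a1=4.482, a2=1.896, a3=1.638, a0=8.016; τ=−ln(0.0256)/8.016=0.457 → t=0.521; u2·a0=0.7073·8.016=5.670; a1=4.482 < 5.670 ≤ a1+a2=6.378 → R2 fires; X=5 E=9 S=10 Q=7 M=9
Draw 3: a1=4.980, a2=1.659, a3=1.638, a0=8.277; τ=−ln(0.7224)/8.277=0.039 → t=0.561; u2·a0=0.8997·8.277=7.447; a1+a2=6.639 < 7.447 ≤ a1+…+a3=8.277 → R3 fires; X=5 E=9 S=10 Q=9 M=8
Draw 4: a1=4.980, a2=2.133, a3=1.456, a0=8.569; τ=−ln(0.9813)/8.569=0.002 → t=0.563; u2·a0=0.9670·8.569=8.286; a1+a2=7.113 < 8.286 ≤ a1+…+a3=8.569 → R3 fires; X=5 E=9 S=10 Q=11 M=7
Draw 5: a1=4.980, a2=2.607, a3=1.274, a0=8.861; τ=−ln(0.3390)/8.861=0.122 → t=0.685; u2·a0=0.5682·8.861=5.035; a1=4.980 < 5.035 ≤ a1+a2=7.587 → R2 fires; X=5 E=9 S=11 Q=10 M=7
Draw 6: a1=5.478, a2=2.370, a3=1.274, a0=9.122; τ=−ln(0.5405)/9.122=0.067 → t=0.753; u2·a0=0.7757·9.122=7.076; a1=5.478 < 7.076 ≤ a1+a2=7.848 → R2 fires; X=5 E=9 S=12 Q=9 M=7
Draw 7: a1=5.976, a2=2.133, a3=1.274, a0=9.383; τ=−ln(0.1294)/9.383=0.218 → t=0.970; u2·a0=0.4511·9.383=4.233 ≤ a1=5.976 → R1 fires; X=6 E=9 S=12 Q=9 M=7
Draw 8: a1=5.976, a2=2.133, a3=1.274, a0=9.383; τ=−ln(0.9866)/9.383=0.001 → t=0.972; u2·a0=0.2675·9.383=2.510 ≤ a1=5.976 → R1 fires; X=7 E=9 S=12 Q=9 M=7
Draw 9: a1=5.976, a2=2.133, a3=1.274, a0=9.383; τ=−ln(0.8663)/9.383=0.015 → t=0.987; u2·a0=0.5889·9.383=5.526 ≤ a1=5.976 → R1 fires; X=8 E=9 S=12 Q=9 M=7
Draw 10: a1=5.976, a2=2.133, a3=1.274, a0=9.383; τ=−ln(0.5784)/9.383=0.058 → t=1.046; u2·a0=0.2397·9.383=2.249 ≤ a1=5.976 → R1 fires; X=9 E=9 S=12 Q=9 M=7
Draw 11: a1=5.976, a2=2.133, a3=1.274, a0=9.383; τ=−ln(0.7168)/9.383=0.035 → t=1.081; u2·a0=0.7428·9.383=6.970; a1=5.976 < 6.970 ≤ a1+a2=8.109 → R2 fires; X=9 E=9 S=13 Q=8 M=7
Draw 12: a1=6.474, a2=1.896, a3=1.274, a0=9.644; τ=−ln(0.7189)/9.644=0.034 → t=1.115; u2·a0=0.6057·9.644=5.841 ≤ a1=6.474 → R1 fires; X=10 E=9 S=13 Q=8 M=7
Draw 13: a1=6.474, a2=1.896, a3=1.274, a0=9.644; τ=−ln(0.5460)/9.644=0.063 → t=1.178; u2·a0=0.8860·9.644=8.545; a1+a2=8.370 < 8.545 ≤ a1+…+a3=9.644 → R3 fires; X=10 E=9 S=13 Q=10 M=6
Draw 14: a1=6.474, a2=2.370, a3=1.092, a0=9.936; τ=−ln(0.5159)/9.936=0.067 → t=1.245; u2·a0=0.0323·9.936=0.321 ≤ a1=6.474 → R1 fires; X=11 E=9 S=13 Q=10 M=6
Draw 15: a1=6.474, a2=2.370, a3=1.092, a0=9.936; τ=−ln(0.6561)/9.936=0.042 → t=1.287 > T=1.27: stop.
Read off Q at T=1.27: 10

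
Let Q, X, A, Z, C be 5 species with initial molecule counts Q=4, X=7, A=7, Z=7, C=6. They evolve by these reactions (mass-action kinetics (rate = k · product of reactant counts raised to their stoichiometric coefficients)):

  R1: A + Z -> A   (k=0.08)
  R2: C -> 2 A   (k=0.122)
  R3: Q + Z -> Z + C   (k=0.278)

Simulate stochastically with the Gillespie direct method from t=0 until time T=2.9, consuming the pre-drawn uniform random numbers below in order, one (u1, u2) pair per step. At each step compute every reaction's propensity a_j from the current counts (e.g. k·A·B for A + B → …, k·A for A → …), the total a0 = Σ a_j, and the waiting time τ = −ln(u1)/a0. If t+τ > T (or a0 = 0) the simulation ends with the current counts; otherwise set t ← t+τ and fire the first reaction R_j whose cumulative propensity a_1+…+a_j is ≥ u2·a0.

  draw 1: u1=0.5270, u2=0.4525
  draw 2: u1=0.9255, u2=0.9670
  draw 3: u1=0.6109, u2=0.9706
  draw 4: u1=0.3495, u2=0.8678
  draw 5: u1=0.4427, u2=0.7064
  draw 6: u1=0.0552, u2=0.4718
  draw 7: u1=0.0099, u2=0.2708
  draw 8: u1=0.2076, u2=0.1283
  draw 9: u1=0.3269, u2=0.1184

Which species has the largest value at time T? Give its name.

Dominant species at T: C

t=0.000: Q=4 X=7 A=7 Z=7 C=6
Draw 1: a1=3.920, a2=0.732, a3=7.784, a0=12.436; τ=−ln(0.5270)/12.436=0.052 → t=0.052; u2·a0=0.4525·12.436=5.627; a1+a2=4.652 < 5.627 ≤ a1+…+a3=12.436 → R3 fires; Q=3 X=7 A=7 Z=7 C=7
Draw 2: a1=3.920, a2=0.854, a3=5.838, a0=10.612; τ=−ln(0.9255)/10.612=0.007 → t=0.059; u2·a0=0.9670·10.612=10.262; a1+a2=4.774 < 10.262 ≤ a1+…+a3=10.612 → R3 fires; Q=2 X=7 A=7 Z=7 C=8
Draw 3: a1=3.920, a2=0.976, a3=3.892, a0=8.788; τ=−ln(0.6109)/8.788=0.056 → t=0.115; u2·a0=0.9706·8.788=8.530; a1+a2=4.896 < 8.530 ≤ a1+…+a3=8.788 → R3 fires; Q=1 X=7 A=7 Z=7 C=9
Draw 4: a1=3.920, a2=1.098, a3=1.946, a0=6.964; τ=−ln(0.3495)/6.964=0.151 → t=0.266; u2·a0=0.8678·6.964=6.043; a1+a2=5.018 < 6.043 ≤ a1+…+a3=6.964 → R3 fires; Q=0 X=7 A=7 Z=7 C=10
Draw 5: a1=3.920, a2=1.220, a3=0.000, a0=5.140; τ=−ln(0.4427)/5.140=0.159 → t=0.424; u2·a0=0.7064·5.140=3.631 ≤ a1=3.920 → R1 fires; Q=0 X=7 A=7 Z=6 C=10
Draw 6: a1=3.360, a2=1.220, a3=0.000, a0=4.580; τ=−ln(0.0552)/4.580=0.632 → t=1.057; u2·a0=0.4718·4.580=2.161 ≤ a1=3.360 → R1 fires; Q=0 X=7 A=7 Z=5 C=10
Draw 7: a1=2.800, a2=1.220, a3=0.000, a0=4.020; τ=−ln(0.0099)/4.020=1.148 → t=2.205; u2·a0=0.2708·4.020=1.089 ≤ a1=2.800 → R1 fires; Q=0 X=7 A=7 Z=4 C=10
Draw 8: a1=2.240, a2=1.220, a3=0.000, a0=3.460; τ=−ln(0.2076)/3.460=0.454 → t=2.659; u2·a0=0.1283·3.460=0.444 ≤ a1=2.240 → R1 fires; Q=0 X=7 A=7 Z=3 C=10
Draw 9: a1=1.680, a2=1.220, a3=0.000, a0=2.900; τ=−ln(0.3269)/2.900=0.386 → t=3.045 > T=2.9: stop.
At T=2.9: Q=0 X=7 A=7 Z=3 C=10; the largest is C.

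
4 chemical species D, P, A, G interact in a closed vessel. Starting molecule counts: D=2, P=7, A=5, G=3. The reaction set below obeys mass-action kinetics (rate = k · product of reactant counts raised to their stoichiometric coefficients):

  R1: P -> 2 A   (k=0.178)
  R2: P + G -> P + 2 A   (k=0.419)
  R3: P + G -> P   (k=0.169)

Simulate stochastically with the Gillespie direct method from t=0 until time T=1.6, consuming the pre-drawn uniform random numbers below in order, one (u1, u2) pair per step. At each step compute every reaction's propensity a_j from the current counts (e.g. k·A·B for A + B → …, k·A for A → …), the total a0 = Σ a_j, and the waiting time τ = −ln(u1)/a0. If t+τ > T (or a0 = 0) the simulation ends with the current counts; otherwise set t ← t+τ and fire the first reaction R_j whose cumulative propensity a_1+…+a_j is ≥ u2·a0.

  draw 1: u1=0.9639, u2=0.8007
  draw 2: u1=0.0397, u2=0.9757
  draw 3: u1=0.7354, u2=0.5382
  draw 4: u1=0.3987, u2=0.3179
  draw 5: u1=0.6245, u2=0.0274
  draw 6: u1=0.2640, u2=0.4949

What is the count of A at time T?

A at T = 11

t=0.000: D=2 P=7 A=5 G=3
Draw 1: a1=1.246, a2=8.799, a3=3.549, a0=13.594; τ=−ln(0.9639)/13.594=0.003 → t=0.003; u2·a0=0.8007·13.594=10.885; a1+a2=10.045 < 10.885 ≤ a1+…+a3=13.594 → R3 fires; D=2 P=7 A=5 G=2
Draw 2: a1=1.246, a2=5.866, a3=2.366, a0=9.478; τ=−ln(0.0397)/9.478=0.340 → t=0.343; u2·a0=0.9757·9.478=9.248; a1+a2=7.112 < 9.248 ≤ a1+…+a3=9.478 → R3 fires; D=2 P=7 A=5 G=1
Draw 3: a1=1.246, a2=2.933, a3=1.183, a0=5.362; τ=−ln(0.7354)/5.362=0.057 → t=0.400; u2·a0=0.5382·5.362=2.886; a1=1.246 < 2.886 ≤ a1+a2=4.179 → R2 fires; D=2 P=7 A=7 G=0
Draw 4: a1=1.246, a2=0.000, a3=0.000, a0=1.246; τ=−ln(0.3987)/1.246=0.738 → t=1.138; u2·a0=0.3179·1.246=0.396 ≤ a1=1.246 → R1 fires; D=2 P=6 A=9 G=0
Draw 5: a1=1.068, a2=0.000, a3=0.000, a0=1.068; τ=−ln(0.6245)/1.068=0.441 → t=1.579; u2·a0=0.0274·1.068=0.029 ≤ a1=1.068 → R1 fires; D=2 P=5 A=11 G=0
Draw 6: a1=0.890, a2=0.000, a3=0.000, a0=0.890; τ=−ln(0.2640)/0.890=1.496 → t=3.076 > T=1.6: stop.
Read off A at T=1.6: 11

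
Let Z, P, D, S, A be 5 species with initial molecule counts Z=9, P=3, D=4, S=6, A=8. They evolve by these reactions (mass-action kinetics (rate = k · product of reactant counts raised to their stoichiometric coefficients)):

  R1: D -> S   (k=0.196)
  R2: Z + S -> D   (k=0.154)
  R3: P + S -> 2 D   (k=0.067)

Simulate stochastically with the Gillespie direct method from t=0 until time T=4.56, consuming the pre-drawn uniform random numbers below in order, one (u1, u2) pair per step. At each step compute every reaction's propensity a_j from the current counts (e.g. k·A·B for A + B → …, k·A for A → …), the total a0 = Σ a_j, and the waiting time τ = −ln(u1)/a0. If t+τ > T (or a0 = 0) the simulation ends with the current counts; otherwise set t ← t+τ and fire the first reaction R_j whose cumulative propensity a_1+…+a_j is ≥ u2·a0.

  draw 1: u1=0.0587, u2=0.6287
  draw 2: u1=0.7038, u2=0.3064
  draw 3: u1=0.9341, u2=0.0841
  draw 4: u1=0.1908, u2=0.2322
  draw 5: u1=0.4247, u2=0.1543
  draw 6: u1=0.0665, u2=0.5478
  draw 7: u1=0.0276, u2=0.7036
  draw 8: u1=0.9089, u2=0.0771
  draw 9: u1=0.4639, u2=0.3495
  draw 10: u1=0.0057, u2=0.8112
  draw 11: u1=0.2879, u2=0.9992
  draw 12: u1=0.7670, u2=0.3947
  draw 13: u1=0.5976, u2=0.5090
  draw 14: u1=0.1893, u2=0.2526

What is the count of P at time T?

P at T = 2

t=0.000: Z=9 P=3 D=4 S=6 A=8
Draw 1: a1=0.784, a2=8.316, a3=1.206, a0=10.306; τ=−ln(0.0587)/10.306=0.275 → t=0.275; u2·a0=0.6287·10.306=6.479; a1=0.784 < 6.479 ≤ a1+a2=9.100 → R2 fires; Z=8 P=3 D=5 S=5 A=8
Draw 2: a1=0.980, a2=6.160, a3=1.005, a0=8.145; τ=−ln(0.7038)/8.145=0.043 → t=0.318; u2·a0=0.3064·8.145=2.496; a1=0.980 < 2.496 ≤ a1+a2=7.140 → R2 fires; Z=7 P=3 D=6 S=4 A=8
Draw 3: a1=1.176, a2=4.312, a3=0.804, a0=6.292; τ=−ln(0.9341)/6.292=0.011 → t=0.329; u2·a0=0.0841·6.292=0.529 ≤ a1=1.176 → R1 fires; Z=7 P=3 D=5 S=5 A=8
Draw 4: a1=0.980, a2=5.390, a3=1.005, a0=7.375; τ=−ln(0.1908)/7.375=0.225 → t=0.554; u2·a0=0.2322·7.375=1.712; a1=0.980 < 1.712 ≤ a1+a2=6.370 → R2 fires; Z=6 P=3 D=6 S=4 A=8
Draw 5: a1=1.176, a2=3.696, a3=0.804, a0=5.676; τ=−ln(0.4247)/5.676=0.151 → t=0.705; u2·a0=0.1543·5.676=0.876 ≤ a1=1.176 → R1 fires; Z=6 P=3 D=5 S=5 A=8
Draw 6: a1=0.980, a2=4.620, a3=1.005, a0=6.605; τ=−ln(0.0665)/6.605=0.410 → t=1.115; u2·a0=0.5478·6.605=3.618; a1=0.980 < 3.618 ≤ a1+a2=5.600 → R2 fires; Z=5 P=3 D=6 S=4 A=8
Draw 7: a1=1.176, a2=3.080, a3=0.804, a0=5.060; τ=−ln(0.0276)/5.060=0.709 → t=1.824; u2·a0=0.7036·5.060=3.560; a1=1.176 < 3.560 ≤ a1+a2=4.256 → R2 fires; Z=4 P=3 D=7 S=3 A=8
Draw 8: a1=1.372, a2=1.848, a3=0.603, a0=3.823; τ=−ln(0.9089)/3.823=0.025 → t=1.849; u2·a0=0.0771·3.823=0.295 ≤ a1=1.372 → R1 fires; Z=4 P=3 D=6 S=4 A=8
Draw 9: a1=1.176, a2=2.464, a3=0.804, a0=4.444; τ=−ln(0.4639)/4.444=0.173 → t=2.022; u2·a0=0.3495·4.444=1.553; a1=1.176 < 1.553 ≤ a1+a2=3.640 → R2 fires; Z=3 P=3 D=7 S=3 A=8
Draw 10: a1=1.372, a2=1.386, a3=0.603, a0=3.361; τ=−ln(0.0057)/3.361=1.537 → t=3.560; u2·a0=0.8112·3.361=2.726; a1=1.372 < 2.726 ≤ a1+a2=2.758 → R2 fires; Z=2 P=3 D=8 S=2 A=8
Draw 11: a1=1.568, a2=0.616, a3=0.402, a0=2.586; τ=−ln(0.2879)/2.586=0.481 → t=4.041; u2·a0=0.9992·2.586=2.584; a1+a2=2.184 < 2.584 ≤ a1+…+a3=2.586 → R3 fires; Z=2 P=2 D=10 S=1 A=8
Draw 12: a1=1.960, a2=0.308, a3=0.134, a0=2.402; τ=−ln(0.7670)/2.402=0.110 → t=4.152; u2·a0=0.3947·2.402=0.948 ≤ a1=1.960 → R1 fires; Z=2 P=2 D=9 S=2 A=8
Draw 13: a1=1.764, a2=0.616, a3=0.268, a0=2.648; τ=−ln(0.5976)/2.648=0.194 → t=4.346; u2·a0=0.5090·2.648=1.348 ≤ a1=1.764 → R1 fires; Z=2 P=2 D=8 S=3 A=8
Draw 14: a1=1.568, a2=0.924, a3=0.402, a0=2.894; τ=−ln(0.1893)/2.894=0.575 → t=4.921 > T=4.56: stop.
Read off P at T=4.56: 2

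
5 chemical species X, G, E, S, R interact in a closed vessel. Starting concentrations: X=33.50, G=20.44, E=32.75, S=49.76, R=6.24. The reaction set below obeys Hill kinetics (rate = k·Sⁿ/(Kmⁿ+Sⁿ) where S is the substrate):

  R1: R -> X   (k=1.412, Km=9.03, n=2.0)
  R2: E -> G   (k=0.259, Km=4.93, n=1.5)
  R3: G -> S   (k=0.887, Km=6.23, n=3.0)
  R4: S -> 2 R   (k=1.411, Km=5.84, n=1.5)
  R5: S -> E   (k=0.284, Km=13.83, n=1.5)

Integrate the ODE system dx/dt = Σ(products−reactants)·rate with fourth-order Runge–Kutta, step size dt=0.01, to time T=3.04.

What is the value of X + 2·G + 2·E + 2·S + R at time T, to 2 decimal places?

Value at T = 245.64

Check how each reaction changes W = X + 2·G + 2·E + 2·S + R (weight of products minus weight of reactants):
R1: R -> X: (1·1) − (1·1) = 1 − 1 = 0
R2: E -> G: (2·1) − (2·1) = 2 − 2 = 0
R3: G -> S: (2·1) − (2·1) = 2 − 2 = 0
R4: S -> 2 R: (1·2) − (2·1) = 2 − 2 = 0
R5: S -> E: (2·1) − (2·1) = 2 − 2 = 0
Every reaction leaves W unchanged, so W is conserved and no simulation is needed: W(T) = W(0) = 33.50 + 2·20.44 + 2·32.75 + 2·49.76 + 6.24 = 245.64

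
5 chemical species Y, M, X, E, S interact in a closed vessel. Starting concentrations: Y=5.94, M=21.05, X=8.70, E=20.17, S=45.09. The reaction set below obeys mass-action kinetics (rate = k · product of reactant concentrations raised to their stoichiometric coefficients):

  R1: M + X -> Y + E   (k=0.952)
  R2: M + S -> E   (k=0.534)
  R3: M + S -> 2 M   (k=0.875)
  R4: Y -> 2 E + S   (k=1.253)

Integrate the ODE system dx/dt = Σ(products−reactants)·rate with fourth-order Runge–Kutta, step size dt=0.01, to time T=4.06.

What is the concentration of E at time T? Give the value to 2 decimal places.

E at T = 80.56

RK4 with dt=0.01: 406 steps to T=4.06. Trajectory (selected grid times):
t=0.00: Y=5.94 M=21.05 X=8.70 E=20.17 S=45.09
t=0.45: Y=8.63 M=24.64 X=0.00 E=60.14 S=0.32
t=0.90: Y=4.91 M=25.57 X=0.00 E=69.04 S=0.18
t=1.35: Y=2.79 M=26.11 X=0.00 E=74.10 S=0.10
t=1.80: Y=1.59 M=26.41 X=0.00 E=76.99 S=0.06
t=2.26: Y=0.89 M=26.58 X=0.00 E=78.65 S=0.03
t=2.71: Y=0.51 M=26.68 X=0.00 E=79.57 S=0.02
t=3.16: Y=0.29 M=26.73 X=0.00 E=80.10 S=0.01
t=3.61: Y=0.16 M=26.76 X=0.00 E=80.39 S=0.01
t=4.06: Y=0.09 M=26.78 X=0.00 E=80.56 S=0.00
Read off E at T=4.06: 80.56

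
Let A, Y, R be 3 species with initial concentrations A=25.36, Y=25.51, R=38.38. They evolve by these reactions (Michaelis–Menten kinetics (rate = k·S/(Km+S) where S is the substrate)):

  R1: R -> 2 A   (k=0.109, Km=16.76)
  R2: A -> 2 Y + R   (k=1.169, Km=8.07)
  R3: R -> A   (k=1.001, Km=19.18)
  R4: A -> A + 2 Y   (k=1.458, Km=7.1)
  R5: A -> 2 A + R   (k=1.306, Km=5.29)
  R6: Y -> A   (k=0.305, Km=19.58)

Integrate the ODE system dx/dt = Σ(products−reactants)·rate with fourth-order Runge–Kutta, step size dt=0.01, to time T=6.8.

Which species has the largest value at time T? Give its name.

Dominant species at T: Y

RK4 with dt=0.01: 680 steps to T=6.8. Trajectory (selected grid times):
t=0.00: A=25.36 Y=25.51 R=38.38
t=0.76: A=26.27 Y=28.47 R=39.31
t=1.51: A=27.17 Y=31.40 R=40.24
t=2.27: A=28.10 Y=34.40 R=41.19
t=3.02: A=29.02 Y=37.37 R=42.12
t=3.78: A=29.96 Y=40.39 R=43.08
t=4.53: A=30.90 Y=43.40 R=44.03
t=5.29: A=31.85 Y=46.46 R=44.99
t=6.04: A=32.80 Y=49.49 R=45.94
t=6.80: A=33.77 Y=52.58 R=46.92
At T=6.8: A=33.77 Y=52.58 R=46.92; the largest is Y.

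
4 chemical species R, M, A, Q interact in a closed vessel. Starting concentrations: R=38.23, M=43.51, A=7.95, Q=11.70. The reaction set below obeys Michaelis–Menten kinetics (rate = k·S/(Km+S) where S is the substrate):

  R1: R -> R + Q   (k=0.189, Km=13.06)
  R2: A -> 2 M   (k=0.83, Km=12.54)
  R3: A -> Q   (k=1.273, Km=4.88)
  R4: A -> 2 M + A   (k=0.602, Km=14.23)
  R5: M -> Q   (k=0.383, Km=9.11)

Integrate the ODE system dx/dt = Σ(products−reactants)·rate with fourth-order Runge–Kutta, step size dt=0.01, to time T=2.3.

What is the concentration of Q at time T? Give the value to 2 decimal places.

Q at T = 14.45

RK4 with dt=0.01: 230 steps to T=2.3. Trajectory (selected grid times):
t=0.00: R=38.23 M=43.51 A=7.95 Q=11.70
t=0.26: R=38.23 M=43.70 A=7.66 Q=12.02
t=0.51: R=38.23 M=43.88 A=7.39 Q=12.33
t=0.77: R=38.23 M=44.07 A=7.12 Q=12.65
t=1.02: R=38.23 M=44.23 A=6.85 Q=12.95
t=1.28: R=38.23 M=44.40 A=6.59 Q=13.26
t=1.53: R=38.23 M=44.56 A=6.34 Q=13.56
t=1.79: R=38.23 M=44.71 A=6.08 Q=13.86
t=2.04: R=38.23 M=44.86 A=5.84 Q=14.15
t=2.30: R=38.23 M=45.00 A=5.59 Q=14.45
Read off Q at T=2.3: 14.45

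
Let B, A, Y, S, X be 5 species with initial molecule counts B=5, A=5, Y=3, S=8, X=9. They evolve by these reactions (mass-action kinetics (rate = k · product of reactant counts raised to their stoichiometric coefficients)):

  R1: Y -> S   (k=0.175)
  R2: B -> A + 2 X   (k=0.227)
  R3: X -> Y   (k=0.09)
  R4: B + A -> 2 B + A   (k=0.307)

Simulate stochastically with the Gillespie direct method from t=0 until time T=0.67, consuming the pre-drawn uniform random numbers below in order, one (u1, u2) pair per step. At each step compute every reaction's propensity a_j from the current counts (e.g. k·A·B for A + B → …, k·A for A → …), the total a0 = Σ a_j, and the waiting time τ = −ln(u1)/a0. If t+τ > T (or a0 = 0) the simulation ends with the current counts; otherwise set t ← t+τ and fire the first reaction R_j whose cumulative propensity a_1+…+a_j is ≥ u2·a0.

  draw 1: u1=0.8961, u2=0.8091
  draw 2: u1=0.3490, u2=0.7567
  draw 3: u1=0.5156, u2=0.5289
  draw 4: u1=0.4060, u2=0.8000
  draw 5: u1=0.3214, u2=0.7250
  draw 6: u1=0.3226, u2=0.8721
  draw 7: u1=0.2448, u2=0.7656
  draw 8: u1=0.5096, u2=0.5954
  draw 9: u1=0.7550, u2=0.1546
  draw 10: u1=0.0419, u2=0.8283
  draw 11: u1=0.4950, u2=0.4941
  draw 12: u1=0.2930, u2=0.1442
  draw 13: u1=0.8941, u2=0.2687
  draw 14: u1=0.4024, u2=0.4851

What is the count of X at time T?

t=0.000: B=5 A=5 Y=3 S=8 X=9
Draw 1: a1=0.525, a2=1.135, a3=0.810, a4=7.675, a0=10.145; τ=−ln(0.8961)/10.145=0.011 → t=0.011; u2·a0=0.8091·10.145=8.208; a1+…+a3=2.470 < 8.208 ≤ a1+…+a4=10.145 → R4 fires; B=6 A=5 Y=3 S=8 X=9
Draw 2: a1=0.525, a2=1.362, a3=0.810, a4=9.210, a0=11.907; τ=−ln(0.3490)/11.907=0.088 → t=0.099; u2·a0=0.7567·11.907=9.010; a1+…+a3=2.697 < 9.010 ≤ a1+…+a4=11.907 → R4 fires; B=7 A=5 Y=3 S=8 X=9
Draw 3: a1=0.525, a2=1.589, a3=0.810, a4=10.745, a0=13.669; τ=−ln(0.5156)/13.669=0.048 → t=0.148; u2·a0=0.5289·13.669=7.230; a1+…+a3=2.924 < 7.230 ≤ a1+…+a4=13.669 → R4 fires; B=8 A=5 Y=3 S=8 X=9
Draw 4: a1=0.525, a2=1.816, a3=0.810, a4=12.280, a0=15.431; τ=−ln(0.4060)/15.431=0.058 → t=0.206; u2·a0=0.8000·15.431=12.345; a1+…+a3=3.151 < 12.345 ≤ a1+…+a4=15.431 → R4 fires; B=9 A=5 Y=3 S=8 X=9
Draw 5: a1=0.525, a2=2.043, a3=0.810, a4=13.815, a0=17.193; τ=−ln(0.3214)/17.193=0.066 → t=0.272; u2·a0=0.7250·17.193=12.465; a1+…+a3=3.378 < 12.465 ≤ a1+…+a4=17.193 → R4 fires; B=10 A=5 Y=3 S=8 X=9
Draw 6: a1=0.525, a2=2.270, a3=0.810, a4=15.350, a0=18.955; τ=−ln(0.3226)/18.955=0.060 → t=0.332; u2·a0=0.8721·18.955=16.531; a1+…+a3=3.605 < 16.531 ≤ a1+…+a4=18.955 → R4 fires; B=11 A=5 Y=3 S=8 X=9
Draw 7: a1=0.525, a2=2.497, a3=0.810, a4=16.885, a0=20.717; τ=−ln(0.2448)/20.717=0.068 → t=0.400; u2·a0=0.7656·20.717=15.861; a1+…+a3=3.832 < 15.861 ≤ a1+…+a4=20.717 → R4 fires; B=12 A=5 Y=3 S=8 X=9
Draw 8: a1=0.525, a2=2.724, a3=0.810, a4=18.420, a0=22.479; τ=−ln(0.5096)/22.479=0.030 → t=0.430; u2·a0=0.5954·22.479=13.384; a1+…+a3=4.059 < 13.384 ≤ a1+…+a4=22.479 → R4 fires; B=13 A=5 Y=3 S=8 X=9
Draw 9: a1=0.525, a2=2.951, a3=0.810, a4=19.955, a0=24.241; τ=−ln(0.7550)/24.241=0.012 → t=0.441; u2·a0=0.1546·24.241=3.748; a1+a2=3.476 < 3.748 ≤ a1+…+a3=4.286 → R3 fires; B=13 A=5 Y=4 S=8 X=8
Draw 10: a1=0.700, a2=2.951, a3=0.720, a4=19.955, a0=24.326; τ=−ln(0.0419)/24.326=0.130 → t=0.572; u2·a0=0.8283·24.326=20.149; a1+…+a3=4.371 < 20.149 ≤ a1+…+a4=24.326 → R4 fires; B=14 A=5 Y=4 S=8 X=8
Draw 11: a1=0.700, a2=3.178, a3=0.720, a4=21.490, a0=26.088; τ=−ln(0.4950)/26.088=0.027 → t=0.599; u2·a0=0.4941·26.088=12.890; a1+…+a3=4.598 < 12.890 ≤ a1+…+a4=26.088 → R4 fires; B=15 A=5 Y=4 S=8 X=8
Draw 12: a1=0.700, a2=3.405, a3=0.720, a4=23.025, a0=27.850; τ=−ln(0.2930)/27.850=0.044 → t=0.643; u2·a0=0.1442·27.850=4.016; a1=0.700 < 4.016 ≤ a1+a2=4.105 → R2 fires; B=14 A=6 Y=4 S=8 X=10
Draw 13: a1=0.700, a2=3.178, a3=0.900, a4=25.788, a0=30.566; τ=−ln(0.8941)/30.566=0.004 → t=0.646; u2·a0=0.2687·30.566=8.213; a1+…+a3=4.778 < 8.213 ≤ a1+…+a4=30.566 → R4 fires; B=15 A=6 Y=4 S=8 X=10
Draw 14: a1=0.700, a2=3.405, a3=0.900, a4=27.630, a0=32.635; τ=−ln(0.4024)/32.635=0.028 → t=0.674 > T=0.67: stop.
Read off X at T=0.67: 10

X at T = 10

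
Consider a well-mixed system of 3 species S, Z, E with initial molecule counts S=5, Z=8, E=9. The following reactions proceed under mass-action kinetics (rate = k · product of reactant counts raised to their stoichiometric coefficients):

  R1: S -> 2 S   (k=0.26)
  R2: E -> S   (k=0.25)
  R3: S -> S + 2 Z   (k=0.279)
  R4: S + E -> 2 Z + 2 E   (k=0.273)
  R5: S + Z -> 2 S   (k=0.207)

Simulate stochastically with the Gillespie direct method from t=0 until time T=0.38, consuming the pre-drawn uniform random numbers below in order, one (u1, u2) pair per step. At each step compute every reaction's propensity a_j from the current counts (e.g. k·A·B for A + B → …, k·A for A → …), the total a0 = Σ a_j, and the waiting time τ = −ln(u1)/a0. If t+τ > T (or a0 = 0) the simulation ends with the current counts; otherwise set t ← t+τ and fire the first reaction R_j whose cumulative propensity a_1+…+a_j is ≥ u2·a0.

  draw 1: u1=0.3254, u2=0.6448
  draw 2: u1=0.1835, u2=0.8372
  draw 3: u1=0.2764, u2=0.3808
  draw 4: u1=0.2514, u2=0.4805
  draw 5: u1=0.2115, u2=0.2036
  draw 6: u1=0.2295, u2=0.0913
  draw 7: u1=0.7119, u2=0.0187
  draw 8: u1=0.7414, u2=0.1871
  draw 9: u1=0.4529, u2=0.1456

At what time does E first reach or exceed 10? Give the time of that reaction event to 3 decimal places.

t=0.000: S=5 Z=8 E=9
Draw 1: a1=1.300, a2=2.250, a3=1.395, a4=12.285, a5=8.280, a0=25.510; τ=−ln(0.3254)/25.510=0.044 → t=0.044; u2·a0=0.6448·25.510=16.449; a1+…+a3=4.945 < 16.449 ≤ a1+…+a4=17.230 → R4 fires; S=4 Z=10 E=10
Draw 2: a1=1.040, a2=2.500, a3=1.116, a4=10.920, a5=8.280, a0=23.856; τ=−ln(0.1835)/23.856=0.071 → t=0.115; u2·a0=0.8372·23.856=19.972; a1+…+a4=15.576 < 19.972 ≤ a1+…+a5=23.856 → R5 fires; S=5 Z=9 E=10
Draw 3: a1=1.300, a2=2.500, a3=1.395, a4=13.650, a5=9.315, a0=28.160; τ=−ln(0.2764)/28.160=0.046 → t=0.161; u2·a0=0.3808·28.160=10.723; a1+…+a3=5.195 < 10.723 ≤ a1+…+a4=18.845 → R4 fires; S=4 Z=11 E=11
Draw 4: a1=1.040, a2=2.750, a3=1.116, a4=12.012, a5=9.108, a0=26.026; τ=−ln(0.2514)/26.026=0.053 → t=0.214; u2·a0=0.4805·26.026=12.505; a1+…+a3=4.906 < 12.505 ≤ a1+…+a4=16.918 → R4 fires; S=3 Z=13 E=12
Draw 5: a1=0.780, a2=3.000, a3=0.837, a4=9.828, a5=8.073, a0=22.518; τ=−ln(0.2115)/22.518=0.069 → t=0.283; u2·a0=0.2036·22.518=4.585; a1+a2=3.780 < 4.585 ≤ a1+…+a3=4.617 → R3 fires; S=3 Z=15 E=12
Draw 6: a1=0.780, a2=3.000, a3=0.837, a4=9.828, a5=9.315, a0=23.760; τ=−ln(0.2295)/23.760=0.062 → t=0.345; u2·a0=0.0913·23.760=2.169; a1=0.780 < 2.169 ≤ a1+a2=3.780 → R2 fires; S=4 Z=15 E=11
Draw 7: a1=1.040, a2=2.750, a3=1.116, a4=12.012, a5=12.420, a0=29.338; τ=−ln(0.7119)/29.338=0.012 → t=0.356; u2·a0=0.0187·29.338=0.549 ≤ a1=1.040 → R1 fires; S=5 Z=15 E=11
Draw 8: a1=1.300, a2=2.750, a3=1.395, a4=15.015, a5=15.525, a0=35.985; τ=−ln(0.7414)/35.985=0.008 → t=0.365; u2·a0=0.1871·35.985=6.733; a1+…+a3=5.445 < 6.733 ≤ a1+…+a4=20.460 → R4 fires; S=4 Z=17 E=12
Draw 9: a1=1.040, a2=3.000, a3=1.116, a4=13.104, a5=14.076, a0=32.336; τ=−ln(0.4529)/32.336=0.024 → t=0.389 > T=0.38: stop.
E first becomes ≥ 10 when it reaches 10 at the event at t=0.044.

Threshold first reached at t = 0.044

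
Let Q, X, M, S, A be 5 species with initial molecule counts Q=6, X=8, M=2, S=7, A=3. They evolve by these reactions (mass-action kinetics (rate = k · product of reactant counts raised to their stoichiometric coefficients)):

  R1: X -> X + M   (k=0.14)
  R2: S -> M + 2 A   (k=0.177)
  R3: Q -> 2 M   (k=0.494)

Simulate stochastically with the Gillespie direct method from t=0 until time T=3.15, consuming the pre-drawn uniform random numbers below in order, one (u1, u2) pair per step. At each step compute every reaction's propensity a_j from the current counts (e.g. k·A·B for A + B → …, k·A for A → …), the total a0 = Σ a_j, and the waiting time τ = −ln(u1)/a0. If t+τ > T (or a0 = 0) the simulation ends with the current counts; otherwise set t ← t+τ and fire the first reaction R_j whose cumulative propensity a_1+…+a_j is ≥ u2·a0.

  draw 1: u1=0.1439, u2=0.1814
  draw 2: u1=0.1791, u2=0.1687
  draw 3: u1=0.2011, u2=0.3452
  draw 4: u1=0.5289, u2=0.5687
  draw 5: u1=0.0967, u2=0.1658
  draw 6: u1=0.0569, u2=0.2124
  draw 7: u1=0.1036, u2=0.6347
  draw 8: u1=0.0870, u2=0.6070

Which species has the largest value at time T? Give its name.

Dominant species at T: M

t=0.000: Q=6 X=8 M=2 S=7 A=3
Draw 1: a1=1.120, a2=1.239, a3=2.964, a0=5.323; τ=−ln(0.1439)/5.323=0.364 → t=0.364; u2·a0=0.1814·5.323=0.966 ≤ a1=1.120 → R1 fires; Q=6 X=8 M=3 S=7 A=3
Draw 2: a1=1.120, a2=1.239, a3=2.964, a0=5.323; τ=−ln(0.1791)/5.323=0.323 → t=0.687; u2·a0=0.1687·5.323=0.898 ≤ a1=1.120 → R1 fires; Q=6 X=8 M=4 S=7 A=3
Draw 3: a1=1.120, a2=1.239, a3=2.964, a0=5.323; τ=−ln(0.2011)/5.323=0.301 → t=0.989; u2·a0=0.3452·5.323=1.837; a1=1.120 < 1.837 ≤ a1+a2=2.359 → R2 fires; Q=6 X=8 M=5 S=6 A=5
Draw 4: a1=1.120, a2=1.062, a3=2.964, a0=5.146; τ=−ln(0.5289)/5.146=0.124 → t=1.112; u2·a0=0.5687·5.146=2.927; a1+a2=2.182 < 2.927 ≤ a1+…+a3=5.146 → R3 fires; Q=5 X=8 M=7 S=6 A=5
Draw 5: a1=1.120, a2=1.062, a3=2.470, a0=4.652; τ=−ln(0.0967)/4.652=0.502 → t=1.615; u2·a0=0.1658·4.652=0.771 ≤ a1=1.120 → R1 fires; Q=5 X=8 M=8 S=6 A=5
Draw 6: a1=1.120, a2=1.062, a3=2.470, a0=4.652; τ=−ln(0.0569)/4.652=0.616 → t=2.231; u2·a0=0.2124·4.652=0.988 ≤ a1=1.120 → R1 fires; Q=5 X=8 M=9 S=6 A=5
Draw 7: a1=1.120, a2=1.062, a3=2.470, a0=4.652; τ=−ln(0.1036)/4.652=0.487 → t=2.718; u2·a0=0.6347·4.652=2.953; a1+a2=2.182 < 2.953 ≤ a1+…+a3=4.652 → R3 fires; Q=4 X=8 M=11 S=6 A=5
Draw 8: a1=1.120, a2=1.062, a3=1.976, a0=4.158; τ=−ln(0.0870)/4.158=0.587 → t=3.305 > T=3.15: stop.
At T=3.15: Q=4 X=8 M=11 S=6 A=5; the largest is M.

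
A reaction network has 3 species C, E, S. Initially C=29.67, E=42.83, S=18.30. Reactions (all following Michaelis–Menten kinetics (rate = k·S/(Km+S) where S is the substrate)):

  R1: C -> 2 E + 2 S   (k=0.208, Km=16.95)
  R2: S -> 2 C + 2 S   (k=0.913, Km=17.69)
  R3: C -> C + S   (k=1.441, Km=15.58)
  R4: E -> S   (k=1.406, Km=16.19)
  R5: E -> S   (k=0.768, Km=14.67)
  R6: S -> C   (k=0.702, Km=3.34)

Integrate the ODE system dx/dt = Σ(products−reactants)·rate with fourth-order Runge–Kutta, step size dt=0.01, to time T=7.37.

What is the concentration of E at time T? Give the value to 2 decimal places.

E at T = 33.55

RK4 with dt=0.01: 737 steps to T=7.37. Trajectory (selected grid times):
t=0.00: C=29.67 E=42.83 S=18.30
t=0.82: C=30.83 E=41.75 S=20.50
t=1.64: C=32.05 E=40.68 S=22.72
t=2.46: C=33.30 E=39.62 S=24.95
t=3.28: C=34.59 E=38.57 S=27.20
t=4.09: C=35.89 E=37.55 S=29.43
t=4.91: C=37.24 E=36.53 S=31.70
t=5.73: C=38.62 E=35.52 S=33.98
t=6.55: C=40.02 E=34.53 S=36.27
t=7.37: C=41.45 E=33.55 S=38.56
Read off E at T=7.37: 33.55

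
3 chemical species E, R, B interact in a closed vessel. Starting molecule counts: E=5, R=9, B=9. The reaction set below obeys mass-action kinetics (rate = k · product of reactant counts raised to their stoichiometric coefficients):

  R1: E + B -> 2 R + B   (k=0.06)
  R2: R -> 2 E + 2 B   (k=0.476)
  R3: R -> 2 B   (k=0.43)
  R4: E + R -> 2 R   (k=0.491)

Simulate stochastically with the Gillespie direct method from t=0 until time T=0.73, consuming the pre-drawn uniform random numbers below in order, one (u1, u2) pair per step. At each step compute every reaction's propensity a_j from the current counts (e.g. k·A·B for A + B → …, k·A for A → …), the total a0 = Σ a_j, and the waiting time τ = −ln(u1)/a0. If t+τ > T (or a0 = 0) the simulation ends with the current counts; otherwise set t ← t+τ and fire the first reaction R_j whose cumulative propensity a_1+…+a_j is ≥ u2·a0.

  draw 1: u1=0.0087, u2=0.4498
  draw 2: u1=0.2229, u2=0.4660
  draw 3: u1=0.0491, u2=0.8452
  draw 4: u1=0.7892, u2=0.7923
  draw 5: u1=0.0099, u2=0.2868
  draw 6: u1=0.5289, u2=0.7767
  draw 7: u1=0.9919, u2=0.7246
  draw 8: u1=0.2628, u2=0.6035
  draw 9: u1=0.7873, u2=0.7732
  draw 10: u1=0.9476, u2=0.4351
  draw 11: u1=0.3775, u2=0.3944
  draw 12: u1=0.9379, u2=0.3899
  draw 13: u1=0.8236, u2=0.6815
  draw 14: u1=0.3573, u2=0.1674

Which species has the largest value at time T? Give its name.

t=0.000: E=5 R=9 B=9
Draw 1: a1=2.700, a2=4.284, a3=3.870, a4=22.095, a0=32.949; τ=−ln(0.0087)/32.949=0.144 → t=0.144; u2·a0=0.4498·32.949=14.820; a1+…+a3=10.854 < 14.820 ≤ a1+…+a4=32.949 → R4 fires; E=4 R=10 B=9
Draw 2: a1=2.160, a2=4.760, a3=4.300, a4=19.640, a0=30.860; τ=−ln(0.2229)/30.860=0.049 → t=0.193; u2·a0=0.4660·30.860=14.381; a1+…+a3=11.220 < 14.381 ≤ a1+…+a4=30.860 → R4 fires; E=3 R=11 B=9
Draw 3: a1=1.620, a2=5.236, a3=4.730, a4=16.203, a0=27.789; τ=−ln(0.0491)/27.789=0.108 → t=0.301; u2·a0=0.8452·27.789=23.487; a1+…+a3=11.586 < 23.487 ≤ a1+…+a4=27.789 → R4 fires; E=2 R=12 B=9
Draw 4: a1=1.080, a2=5.712, a3=5.160, a4=11.784, a0=23.736; τ=−ln(0.7892)/23.736=0.010 → t=0.311; u2·a0=0.7923·23.736=18.806; a1+…+a3=11.952 < 18.806 ≤ a1+…+a4=23.736 → R4 fires; E=1 R=13 B=9
Draw 5: a1=0.540, a2=6.188, a3=5.590, a4=6.383, a0=18.701; τ=−ln(0.0099)/18.701=0.247 → t=0.558; u2·a0=0.2868·18.701=5.363; a1=0.540 < 5.363 ≤ a1+a2=6.728 → R2 fires; E=3 R=12 B=11
Draw 6: a1=1.980, a2=5.712, a3=5.160, a4=17.676, a0=30.528; τ=−ln(0.5289)/30.528=0.021 → t=0.579; u2·a0=0.7767·30.528=23.711; a1+…+a3=12.852 < 23.711 ≤ a1+…+a4=30.528 → R4 fires; E=2 R=13 B=11
Draw 7: a1=1.320, a2=6.188, a3=5.590, a4=12.766, a0=25.864; τ=−ln(0.9919)/25.864=0.000 → t=0.579; u2·a0=0.7246·25.864=18.741; a1+…+a3=13.098 < 18.741 ≤ a1+…+a4=25.864 → R4 fires; E=1 R=14 B=11
Draw 8: a1=0.660, a2=6.664, a3=6.020, a4=6.874, a0=20.218; τ=−ln(0.2628)/20.218=0.066 → t=0.645; u2·a0=0.6035·20.218=12.202; a1+a2=7.324 < 12.202 ≤ a1+…+a3=13.344 → R3 fires; E=1 R=13 B=13
Draw 9: a1=0.780, a2=6.188, a3=5.590, a4=6.383, a0=18.941; τ=−ln(0.7873)/18.941=0.013 → t=0.658; u2·a0=0.7732·18.941=14.645; a1+…+a3=12.558 < 14.645 ≤ a1+…+a4=18.941 → R4 fires; E=0 R=14 B=13
Draw 10: a1=0.000, a2=6.664, a3=6.020, a4=0.000, a0=12.684; τ=−ln(0.9476)/12.684=0.004 → t=0.662; u2·a0=0.4351·12.684=5.519; a1=0.000 < 5.519 ≤ a1+a2=6.664 → R2 fires; E=2 R=13 B=15
Draw 11: a1=1.800, a2=6.188, a3=5.590, a4=12.766, a0=26.344; τ=−ln(0.3775)/26.344=0.037 → t=0.699; u2·a0=0.3944·26.344=10.390; a1+a2=7.988 < 10.390 ≤ a1+…+a3=13.578 → R3 fires; E=2 R=12 B=17
Draw 12: a1=2.040, a2=5.712, a3=5.160, a4=11.784, a0=24.696; τ=−ln(0.9379)/24.696=0.003 → t=0.702; u2·a0=0.3899·24.696=9.629; a1+a2=7.752 < 9.629 ≤ a1+…+a3=12.912 → R3 fires; E=2 R=11 B=19
Draw 13: a1=2.280, a2=5.236, a3=4.730, a4=10.802, a0=23.048; τ=−ln(0.8236)/23.048=0.008 → t=0.710; u2·a0=0.6815·23.048=15.707; a1+…+a3=12.246 < 15.707 ≤ a1+…+a4=23.048 → R4 fires; E=1 R=12 B=19
Draw 14: a1=1.140, a2=5.712, a3=5.160, a4=5.892, a0=17.904; τ=−ln(0.3573)/17.904=0.057 → t=0.767 > T=0.73: stop.
At T=0.73: E=1 R=12 B=19; the largest is B.

Dominant species at T: B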